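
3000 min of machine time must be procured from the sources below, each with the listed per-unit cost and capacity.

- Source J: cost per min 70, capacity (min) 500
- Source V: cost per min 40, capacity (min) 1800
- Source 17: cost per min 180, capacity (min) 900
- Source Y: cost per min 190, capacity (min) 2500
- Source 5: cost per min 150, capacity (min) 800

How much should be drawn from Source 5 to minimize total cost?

Use sources in increasing cost order.
Source V (40): use full 1800 ; 1200 min to go.
Source J at 70: take all 500 min ; 700 still needed.
Source 5 at 150: take 700 of its 800 ; requirement met.
Source 17, Source Y: unused.

700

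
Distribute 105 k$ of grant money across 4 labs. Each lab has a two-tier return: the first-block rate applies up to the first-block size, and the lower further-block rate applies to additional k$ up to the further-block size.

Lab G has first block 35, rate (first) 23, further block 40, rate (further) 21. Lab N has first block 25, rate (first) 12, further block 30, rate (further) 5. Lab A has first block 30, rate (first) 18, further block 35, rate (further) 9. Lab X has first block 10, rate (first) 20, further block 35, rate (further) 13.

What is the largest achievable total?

Order all 8 blocks by rate: Lab G/tier1 23 > Lab G/tier2 21 > Lab X/tier1 20 > Lab A/tier1 18 > Lab X/tier2 13 > Lab N/tier1 12 > Lab A/tier2 9 > Lab N/tier2 5.
Lab G tier1 at 23: fill all 35 ; 70 left.
Lab G tier2 at 21: fill all 40 ; 30 left.
Lab X/tier1 (20): +10 ; 20 left.
Lab A tier1 at 18: only 20 left, fill 20.
Total = 23×35 + 21×40 + 20×10 + 18×20 = 2205.

2205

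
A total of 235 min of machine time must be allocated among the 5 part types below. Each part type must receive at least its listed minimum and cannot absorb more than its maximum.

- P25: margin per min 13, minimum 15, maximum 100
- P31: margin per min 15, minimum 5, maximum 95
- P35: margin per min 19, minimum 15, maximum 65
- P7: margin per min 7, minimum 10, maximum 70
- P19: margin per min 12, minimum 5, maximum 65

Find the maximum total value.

Meeting every minimum uses 15+5+15+10+5 = 50 min, leaving 185.
Order the part types by margin per min: P35 19 > P31 15 > P25 13 > P19 12 > P7 7.
Give P35 50 more to hit its cap of 65 → 135 left.
Give P31 90 more to hit its cap of 95 → 45 left.
P25: +45 (room for 85) → 60. Pool exhausted.
Total = 13×60 + 15×95 + 19×65 + 7×10 + 12×5 = 3570.

3570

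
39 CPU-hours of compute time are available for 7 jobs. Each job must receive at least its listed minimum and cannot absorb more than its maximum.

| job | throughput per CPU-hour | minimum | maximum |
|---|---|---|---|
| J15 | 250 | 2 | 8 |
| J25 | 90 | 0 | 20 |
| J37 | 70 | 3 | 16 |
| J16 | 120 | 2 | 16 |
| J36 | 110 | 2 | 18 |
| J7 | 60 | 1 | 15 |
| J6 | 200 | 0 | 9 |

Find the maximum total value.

Meeting every minimum uses 2+0+3+2+2+1+0 = 10 CPU-hours, leaving 29.
Rank by throughput per CPU-hour: J15 250 > J6 200 > J16 120 > J36 110 > J25 90 > J37 70 > J7 60.
J15 takes 6 more to reach its cap of 8 ; 23 left.
J6 takes 9 more to reach its cap of 9 ; 14 left.
J16 takes 14 more to reach its cap of 16 ; 0 left.
Total = 250×8 + 70×3 + 120×16 + 110×2 + 60×1 + 200×9 = 6210.

6210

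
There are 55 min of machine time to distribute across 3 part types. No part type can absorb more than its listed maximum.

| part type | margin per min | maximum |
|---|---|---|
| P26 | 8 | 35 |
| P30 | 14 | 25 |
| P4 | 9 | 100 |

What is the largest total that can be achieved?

620

Order the part types by margin per min: P30 14 > P4 9 > P26 8.
P30 takes 25 to reach its cap of 25 → 30 left.
P4: +30 (room for 100) → 30. Pool exhausted.
Total = 14×25 + 9×30 = 620.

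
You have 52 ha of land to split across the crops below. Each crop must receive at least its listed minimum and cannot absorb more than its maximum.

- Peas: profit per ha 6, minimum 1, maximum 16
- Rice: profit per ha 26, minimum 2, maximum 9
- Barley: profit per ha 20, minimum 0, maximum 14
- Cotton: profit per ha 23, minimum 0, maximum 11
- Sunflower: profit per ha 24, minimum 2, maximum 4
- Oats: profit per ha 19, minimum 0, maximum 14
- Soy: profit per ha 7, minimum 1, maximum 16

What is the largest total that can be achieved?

1104

Meeting every minimum uses 1+2+0+0+2+0+1 = 6 ha, leaving 46.
Order the crops by profit per ha: Rice 26 > Sunflower 24 > Cotton 23 > Barley 20 > Oats 19 > Soy 7 > Peas 6.
Rice: +7 to 9 (cap) ; 39 left.
Sunflower takes 2 more to reach its cap of 4 ; 37 left.
Give Cotton 11 more to hit its cap of 11 ; 26 left.
Barley takes 14 more to reach its cap of 14 ; 12 left.
Oats has room for 14 more but only 12 remain, so it gets 12.
Total = 6×1 + 26×9 + 20×14 + 23×11 + 24×4 + 19×12 + 7×1 = 1104.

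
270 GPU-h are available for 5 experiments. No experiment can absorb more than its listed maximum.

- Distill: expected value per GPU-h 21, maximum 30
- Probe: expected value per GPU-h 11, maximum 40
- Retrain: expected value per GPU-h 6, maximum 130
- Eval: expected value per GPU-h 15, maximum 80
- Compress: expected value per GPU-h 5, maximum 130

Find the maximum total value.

Rank by expected value per GPU-h: Distill 21 > Eval 15 > Probe 11 > Retrain 6 > Compress 5.
Distill takes 30 to reach its cap of 30 ; 240 left.
Give Eval 80 to hit its cap of 80 ; 160 left.
Probe: +40 to 40 (cap) ; 120 left.
Retrain has room for 130 but only 120 remain, so it gets 120.
Total = 21×30 + 11×40 + 6×120 + 15×80 = 2990.

2990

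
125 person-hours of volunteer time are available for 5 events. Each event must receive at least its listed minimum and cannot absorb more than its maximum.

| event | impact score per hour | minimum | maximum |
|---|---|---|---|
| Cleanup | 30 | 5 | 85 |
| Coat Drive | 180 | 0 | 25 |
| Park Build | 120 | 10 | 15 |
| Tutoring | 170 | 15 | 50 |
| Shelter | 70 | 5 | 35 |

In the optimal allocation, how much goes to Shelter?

Meeting every minimum uses 5+0+10+15+5 = 35 person-hours, leaving 90.
Highest impact score per hour first: Coat Drive 180 > Tutoring 170 > Park Build 120 > Shelter 70 > Cleanup 30.
Give Coat Drive 25 more to hit its cap of 25 — 65 left.
Tutoring takes 35 more to reach its cap of 50 — 30 left.
Park Build takes 5 more to reach its cap of 15 — 25 left.
Only 25 left; Shelter takes them to reach 30.

30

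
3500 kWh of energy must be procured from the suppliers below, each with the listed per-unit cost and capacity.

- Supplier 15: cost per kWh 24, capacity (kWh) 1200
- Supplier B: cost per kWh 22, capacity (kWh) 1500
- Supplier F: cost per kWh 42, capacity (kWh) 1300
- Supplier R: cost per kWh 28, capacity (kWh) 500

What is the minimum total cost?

88400

Fill from the cheapest supplier first.
Supplier B (22): use full 1500 — 2000 kWh to go.
Take 1200 from Supplier 15 at 24 — need 800 more.
Supplier R at 28: take all 500 kWh — 300 still needed.
Supplier F (42): take the remaining 300 — done.
Cost = 1500×22 + 1200×24 + 500×28 + 300×42 = 88400.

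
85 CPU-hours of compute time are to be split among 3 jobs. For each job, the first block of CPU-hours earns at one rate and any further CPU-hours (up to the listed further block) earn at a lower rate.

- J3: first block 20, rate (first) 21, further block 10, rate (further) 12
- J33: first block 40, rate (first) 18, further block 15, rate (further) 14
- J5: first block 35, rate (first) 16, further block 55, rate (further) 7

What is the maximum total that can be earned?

1540

Order all 6 blocks by rate: J3/first 21 > J33/first 18 > J5/first 16 > J33/second 14 > J3/second 12 > J5/second 7.
J3 first at 21: fill all 20 ; 65 left.
Fill J33 first block (40 at 18) ; 25 left.
J5/first: +25 of 35 at 16; pool empty.
Total = 21×20 + 18×40 + 16×25 = 1540.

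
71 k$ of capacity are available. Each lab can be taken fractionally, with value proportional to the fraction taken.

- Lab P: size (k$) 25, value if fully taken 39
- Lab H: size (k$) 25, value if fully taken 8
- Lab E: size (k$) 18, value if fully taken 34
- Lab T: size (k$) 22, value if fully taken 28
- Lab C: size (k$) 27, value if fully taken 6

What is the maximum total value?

Best value per unit of size first: Lab E 34/18≈1.89, Lab P 39/25≈1.56, Lab T 28/22≈1.27, Lab H 8/25≈0.32, Lab C 6/27≈0.222.
All 18 k$ of Lab E fit (value 34) → 53 remain.
All 25 k$ of Lab P fit (value 39) → 28 remain.
Take all of Lab T (22 k$, value 28) → 6 k$ left.
Fill the last 6 k$ with part of Lab H: 6/25 of it earns 1.92.
Total value = 102.92.

102.92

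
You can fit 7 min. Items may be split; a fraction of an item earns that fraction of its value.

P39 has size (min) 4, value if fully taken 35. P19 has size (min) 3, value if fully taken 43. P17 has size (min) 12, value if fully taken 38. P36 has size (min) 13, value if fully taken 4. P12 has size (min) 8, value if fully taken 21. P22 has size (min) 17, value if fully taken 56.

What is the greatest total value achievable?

78

Rank by value-to-size ratio: P19 43/3≈14.3, P39 35/4≈8.75, P22 56/17≈3.29, P17 38/12≈3.17, P12 21/8≈2.62, P36 4/13≈0.308.
P19: take in full, 3 min for value 43 → 4 left.
P39: take in full, 4 min for value 35 → 0 left.
Total value = 78.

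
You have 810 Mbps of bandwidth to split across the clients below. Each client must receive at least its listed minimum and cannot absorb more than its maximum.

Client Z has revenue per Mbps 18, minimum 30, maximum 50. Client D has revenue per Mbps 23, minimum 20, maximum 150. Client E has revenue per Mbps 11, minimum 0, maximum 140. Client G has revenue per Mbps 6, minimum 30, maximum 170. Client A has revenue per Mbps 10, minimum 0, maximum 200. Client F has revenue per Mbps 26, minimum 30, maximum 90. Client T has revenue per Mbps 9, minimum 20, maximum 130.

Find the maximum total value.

Meeting every minimum uses 30+20+0+30+0+30+20 = 130 Mbps, leaving 680.
Order the clients by revenue per Mbps: Client F 26 > Client D 23 > Client Z 18 > Client E 11 > Client A 10 > Client T 9 > Client G 6.
Client F: +60 to 90 (cap) — 620 left.
Give Client D 130 more to hit its cap of 150 — 490 left.
Client Z takes 20 more to reach its cap of 50 — 470 left.
Client E takes 140 more to reach its cap of 140 — 330 left.
Give Client A 200 more to hit its cap of 200 — 130 left.
Client T: +110 to 130 (cap) — 20 left.
Only 20 left; Client G takes them to reach 50.
Total = 18×50 + 23×150 + 11×140 + 6×50 + 10×200 + 26×90 + 9×130 = 11700.

11700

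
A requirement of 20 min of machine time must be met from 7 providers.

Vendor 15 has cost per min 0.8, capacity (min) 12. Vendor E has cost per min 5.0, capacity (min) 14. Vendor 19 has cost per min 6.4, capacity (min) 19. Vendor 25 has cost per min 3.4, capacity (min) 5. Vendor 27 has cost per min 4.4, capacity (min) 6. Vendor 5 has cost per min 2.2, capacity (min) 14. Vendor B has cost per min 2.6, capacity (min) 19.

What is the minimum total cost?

27.2

Fill from the cheapest provider first.
Vendor 15 (0.8): use full 12 — 8 min to go.
Vendor 5 at 2.2: take 8 of its 14 — requirement met.
Vendor B, Vendor 25, Vendor 27, Vendor E, Vendor 19: unused.
Cost = 12×0.8 + 8×2.2 = 27.2.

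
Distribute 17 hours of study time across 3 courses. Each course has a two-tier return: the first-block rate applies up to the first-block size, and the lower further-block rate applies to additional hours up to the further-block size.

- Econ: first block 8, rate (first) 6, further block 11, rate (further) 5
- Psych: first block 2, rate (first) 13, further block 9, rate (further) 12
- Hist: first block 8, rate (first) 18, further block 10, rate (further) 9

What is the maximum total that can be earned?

Treat each block as its own option and order by rate: Hist/tier1 18 > Psych/tier1 13 > Psych/tier2 12 > Hist/tier2 9 > Econ/tier1 6 > Econ/tier2 5.
Hist tier1 at 18: fill all 8 — 9 left.
Psych/tier1 (13): +2 — 7 left.
7 remain; put them into Psych tier2 at 12.
Total = 18×8 + 13×2 + 12×7 = 254.

254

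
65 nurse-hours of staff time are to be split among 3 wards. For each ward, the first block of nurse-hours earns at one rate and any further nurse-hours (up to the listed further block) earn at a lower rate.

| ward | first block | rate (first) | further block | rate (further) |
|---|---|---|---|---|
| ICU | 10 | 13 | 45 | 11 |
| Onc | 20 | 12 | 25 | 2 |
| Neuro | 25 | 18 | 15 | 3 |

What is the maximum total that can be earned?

Treat each block as its own option and order by rate: Neuro/T1 18 > ICU/T1 13 > Onc/T1 12 > ICU/T2 11 > Neuro/T2 3 > Onc/T2 2.
Neuro T1 at 18: fill all 25 — 40 left.
Fill ICU T1 block (10 at 13) — 30 left.
Onc/T1 (12): +20 — 10 left.
ICU T2 at 11: only 10 left, fill 10.
Total = 18×25 + 13×10 + 12×20 + 11×10 = 930.

930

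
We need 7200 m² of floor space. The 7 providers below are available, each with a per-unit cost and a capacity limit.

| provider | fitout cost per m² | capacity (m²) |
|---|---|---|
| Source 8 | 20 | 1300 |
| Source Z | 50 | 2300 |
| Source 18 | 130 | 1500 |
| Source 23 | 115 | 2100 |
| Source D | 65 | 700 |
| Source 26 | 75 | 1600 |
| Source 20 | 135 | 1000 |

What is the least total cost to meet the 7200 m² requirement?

456000

Use providers in increasing cost order.
Source 8 (20): use full 1300 — 5900 m² to go.
Source Z at 50: take all 2300 m² — 3600 still needed.
Source D (65): use full 700 — 2900 m² to go.
Source 26 (75): use full 1600 — 1300 m² to go.
Source 23 (115): take the remaining 1300 — done.
Source 18, Source 20: unused.
Cost = 1300×20 + 2300×50 + 700×65 + 1600×75 + 1300×115 = 456000.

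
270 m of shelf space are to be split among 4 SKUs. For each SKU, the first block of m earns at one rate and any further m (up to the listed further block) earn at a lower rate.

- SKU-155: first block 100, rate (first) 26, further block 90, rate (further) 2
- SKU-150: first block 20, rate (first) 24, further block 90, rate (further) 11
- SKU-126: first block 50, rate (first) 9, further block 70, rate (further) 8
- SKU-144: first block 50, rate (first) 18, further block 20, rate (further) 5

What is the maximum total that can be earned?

5060

Order all 8 blocks by rate: SKU-155/T1 26 > SKU-150/T1 24 > SKU-144/T1 18 > SKU-150/T2 11 > SKU-126/T1 9 > SKU-126/T2 8 > SKU-144/T2 5 > SKU-155/T2 2.
Fill SKU-155 T1 block (100 at 26) — 170 left.
SKU-150/T1 (24): +20 — 150 left.
Fill SKU-144 T1 block (50 at 18) — 100 left.
Fill SKU-150 T2 block (90 at 11) — 10 left.
SKU-126/T1: +10 of 50 at 9; pool empty.
Total = 26×100 + 24×20 + 18×50 + 11×90 + 9×10 = 5060.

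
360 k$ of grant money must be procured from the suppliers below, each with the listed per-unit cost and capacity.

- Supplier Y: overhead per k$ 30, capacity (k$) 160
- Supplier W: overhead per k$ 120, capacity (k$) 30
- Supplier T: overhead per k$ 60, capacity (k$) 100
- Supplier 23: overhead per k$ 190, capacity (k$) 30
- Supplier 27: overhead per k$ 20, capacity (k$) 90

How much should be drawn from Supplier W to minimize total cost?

10

Fill from the cheapest supplier first.
Take 90 from Supplier 27 at 20 → need 270 more.
Take 160 from Supplier Y at 30 → need 110 more.
Supplier T (60): use full 100 → 10 k$ to go.
Supplier W at 120: take 10 of its 30 → requirement met.
Supplier 23: unused.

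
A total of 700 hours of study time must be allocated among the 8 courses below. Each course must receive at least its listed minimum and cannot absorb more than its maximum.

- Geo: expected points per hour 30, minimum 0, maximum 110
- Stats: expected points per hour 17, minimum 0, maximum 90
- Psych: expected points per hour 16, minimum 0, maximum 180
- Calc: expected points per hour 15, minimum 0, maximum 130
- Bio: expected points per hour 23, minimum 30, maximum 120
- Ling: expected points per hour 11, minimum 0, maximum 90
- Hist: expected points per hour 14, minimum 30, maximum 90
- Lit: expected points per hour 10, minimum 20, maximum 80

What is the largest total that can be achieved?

13320

Meeting every minimum uses 0+0+0+0+30+0+30+20 = 80 hours, leaving 620.
Order the courses by expected points per hour: Geo 30 > Bio 23 > Stats 17 > Psych 16 > Calc 15 > Hist 14 > Ling 11 > Lit 10.
Geo: +110 to 110 (cap) → 510 left.
Give Bio 90 more to hit its cap of 120 → 420 left.
Stats takes 90 more to reach its cap of 90 → 330 left.
Give Psych 180 more to hit its cap of 180 → 150 left.
Calc takes 130 more to reach its cap of 130 → 20 left.
Hist: +20 (room for 60) → 50. Pool exhausted.
Total = 30×110 + 17×90 + 16×180 + 15×130 + 23×120 + 14×50 + 10×20 = 13320.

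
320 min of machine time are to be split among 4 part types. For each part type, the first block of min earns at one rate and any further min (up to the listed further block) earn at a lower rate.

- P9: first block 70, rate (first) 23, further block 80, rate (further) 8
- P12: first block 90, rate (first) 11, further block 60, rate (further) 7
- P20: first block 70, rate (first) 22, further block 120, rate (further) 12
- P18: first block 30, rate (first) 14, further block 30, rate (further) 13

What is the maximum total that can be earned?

Treat each block as its own option and order by rate: P9/tier1 23 > P20/tier1 22 > P18/tier1 14 > P18/tier2 13 > P20/tier2 12 > P12/tier1 11 > P9/tier2 8 > P12/tier2 7.
Fill P9 tier1 block (70 at 23) — 250 left.
Fill P20 tier1 block (70 at 22) — 180 left.
Fill P18 tier1 block (30 at 14) — 150 left.
P18 tier2 at 13: fill all 30 — 120 left.
Fill P20 tier2 block (120 at 12) — 0 left.
Total = 23×70 + 22×70 + 14×30 + 13×30 + 12×120 = 5400.

5400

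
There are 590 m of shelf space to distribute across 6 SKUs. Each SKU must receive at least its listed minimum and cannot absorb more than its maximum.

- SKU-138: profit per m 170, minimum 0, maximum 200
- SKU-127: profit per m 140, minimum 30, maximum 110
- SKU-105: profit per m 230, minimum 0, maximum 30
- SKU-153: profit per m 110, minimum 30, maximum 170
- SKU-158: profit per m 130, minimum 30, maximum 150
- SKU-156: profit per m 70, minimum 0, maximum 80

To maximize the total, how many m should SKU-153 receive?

100

Meeting every minimum uses 0+30+0+30+30+0 = 90 m, leaving 500.
Highest profit per m first: SKU-105 230 > SKU-138 170 > SKU-127 140 > SKU-158 130 > SKU-153 110 > SKU-156 70.
SKU-105: +30 to 30 (cap) ; 470 left.
Give SKU-138 200 more to hit its cap of 200 ; 270 left.
SKU-127 takes 80 more to reach its cap of 110 ; 190 left.
Give SKU-158 120 more to hit its cap of 150 ; 70 left.
SKU-153: +70 (room for 140) → 100. Pool exhausted.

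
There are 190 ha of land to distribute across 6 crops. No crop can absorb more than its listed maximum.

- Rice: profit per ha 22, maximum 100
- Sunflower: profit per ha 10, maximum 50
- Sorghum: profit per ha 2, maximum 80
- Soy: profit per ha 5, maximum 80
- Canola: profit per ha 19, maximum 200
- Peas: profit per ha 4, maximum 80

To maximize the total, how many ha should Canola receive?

Highest profit per ha first: Rice 22 > Canola 19 > Sunflower 10 > Soy 5 > Peas 4 > Sorghum 2.
Give Rice 100 to hit its cap of 100 → 90 left.
Canola has room for 200 but only 90 remain, so it gets 90.

90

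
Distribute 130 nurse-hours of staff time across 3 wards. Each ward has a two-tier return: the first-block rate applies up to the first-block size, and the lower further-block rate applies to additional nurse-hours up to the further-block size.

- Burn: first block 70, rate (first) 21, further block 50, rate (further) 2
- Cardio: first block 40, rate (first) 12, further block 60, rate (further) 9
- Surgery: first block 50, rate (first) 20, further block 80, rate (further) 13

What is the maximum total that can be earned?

2600

Treat each block as its own option and order by rate: Burn/tier1 21 > Surgery/tier1 20 > Surgery/tier2 13 > Cardio/tier1 12 > Cardio/tier2 9 > Burn/tier2 2.
Burn tier1 at 21: fill all 70 — 60 left.
Surgery tier1 at 20: fill all 50 — 10 left.
Surgery/tier2: +10 of 80 at 13; pool empty.
Total = 21×70 + 20×50 + 13×10 = 2600.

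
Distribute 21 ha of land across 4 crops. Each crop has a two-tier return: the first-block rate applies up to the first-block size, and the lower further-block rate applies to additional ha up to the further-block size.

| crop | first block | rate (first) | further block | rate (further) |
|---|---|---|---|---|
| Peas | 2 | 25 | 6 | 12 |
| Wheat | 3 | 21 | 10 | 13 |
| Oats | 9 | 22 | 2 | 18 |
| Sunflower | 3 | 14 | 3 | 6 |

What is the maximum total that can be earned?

Rank every tier by rate: Peas/first 25 > Oats/first 22 > Wheat/first 21 > Oats/second 18 > Sunflower/first 14 > Wheat/second 13 > Peas/second 12 > Sunflower/second 6.
Peas first at 25: fill all 2 ; 19 left.
Oats/first (22): +9 ; 10 left.
Wheat first at 21: fill all 3 ; 7 left.
Oats/second (18): +2 ; 5 left.
Sunflower/first (14): +3 ; 2 left.
Wheat/second: +2 of 10 at 13; pool empty.
Total = 25×2 + 22×9 + 21×3 + 18×2 + 14×3 + 13×2 = 415.

415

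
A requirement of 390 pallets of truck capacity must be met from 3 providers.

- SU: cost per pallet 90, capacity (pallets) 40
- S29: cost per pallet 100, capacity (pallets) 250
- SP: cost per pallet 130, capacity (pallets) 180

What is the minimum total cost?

Use providers in increasing cost order.
SU at 90: take all 40 pallets — 350 still needed.
S29 (100): use full 250 — 100 pallets to go.
Take 100 from SP at 130 to finish.
Cost = 40×90 + 250×100 + 100×130 = 41600.

41600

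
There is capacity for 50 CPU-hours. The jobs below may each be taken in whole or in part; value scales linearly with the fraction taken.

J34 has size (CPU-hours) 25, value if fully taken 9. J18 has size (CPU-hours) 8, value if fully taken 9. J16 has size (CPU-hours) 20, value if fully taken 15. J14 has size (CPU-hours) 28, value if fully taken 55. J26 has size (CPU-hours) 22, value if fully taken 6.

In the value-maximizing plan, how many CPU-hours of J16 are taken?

Sort by value density: J14 55/28≈1.96, J18 9/8≈1.12, J16 15/20≈0.75, J34 9/25≈0.36, J26 6/22≈0.273.
All 28 CPU-hours of J14 fit (value 55) — 22 remain.
J18: take in full, 8 CPU-hours for value 9 — 14 left.
Only 14 CPU-hours remain; take 14/20 of J16 for value 15×14/20 = 10.5.

14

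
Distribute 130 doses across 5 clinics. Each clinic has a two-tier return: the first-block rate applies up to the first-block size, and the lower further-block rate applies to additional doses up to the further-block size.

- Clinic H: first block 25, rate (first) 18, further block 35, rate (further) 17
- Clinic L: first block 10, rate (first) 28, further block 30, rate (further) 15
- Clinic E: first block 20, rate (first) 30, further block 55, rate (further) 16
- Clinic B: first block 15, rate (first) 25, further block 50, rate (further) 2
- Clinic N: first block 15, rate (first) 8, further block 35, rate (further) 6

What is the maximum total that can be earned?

2700

Treat each block as its own option and order by rate: Clinic E/first 30 > Clinic L/first 28 > Clinic B/first 25 > Clinic H/first 18 > Clinic H/second 17 > Clinic E/second 16 > Clinic L/second 15 > Clinic N/first 8 > Clinic N/second 6 > Clinic B/second 2.
Clinic E first at 30: fill all 20 → 110 left.
Fill Clinic L first block (10 at 28) → 100 left.
Clinic B first at 25: fill all 15 → 85 left.
Clinic H first at 18: fill all 25 → 60 left.
Clinic H second at 17: fill all 35 → 25 left.
Clinic E second at 16: only 25 left, fill 25.
Total = 30×20 + 28×10 + 25×15 + 18×25 + 17×35 + 16×25 = 2700.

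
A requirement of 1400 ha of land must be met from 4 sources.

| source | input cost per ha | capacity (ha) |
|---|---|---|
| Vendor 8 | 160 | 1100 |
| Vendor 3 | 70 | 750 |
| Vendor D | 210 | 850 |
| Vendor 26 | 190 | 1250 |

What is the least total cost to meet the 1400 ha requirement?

156500

Fill from the cheapest source first.
Take 750 from Vendor 3 at 70 → need 650 more.
Take 650 from Vendor 8 at 160 to finish.
Vendor 26, Vendor D: unused.
Cost = 750×70 + 650×160 = 156500.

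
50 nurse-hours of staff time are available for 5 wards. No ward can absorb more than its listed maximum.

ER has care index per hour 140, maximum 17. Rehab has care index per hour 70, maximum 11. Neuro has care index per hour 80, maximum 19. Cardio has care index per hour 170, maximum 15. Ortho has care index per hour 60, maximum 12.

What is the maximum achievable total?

6370

Order the wards by care index per hour: Cardio 170 > ER 140 > Neuro 80 > Rehab 70 > Ortho 60.
Give Cardio 15 to hit its cap of 15 → 35 left.
Give ER 17 to hit its cap of 17 → 18 left.
Only 18 left; Neuro takes them to reach 18.
Total = 140×17 + 80×18 + 170×15 = 6370.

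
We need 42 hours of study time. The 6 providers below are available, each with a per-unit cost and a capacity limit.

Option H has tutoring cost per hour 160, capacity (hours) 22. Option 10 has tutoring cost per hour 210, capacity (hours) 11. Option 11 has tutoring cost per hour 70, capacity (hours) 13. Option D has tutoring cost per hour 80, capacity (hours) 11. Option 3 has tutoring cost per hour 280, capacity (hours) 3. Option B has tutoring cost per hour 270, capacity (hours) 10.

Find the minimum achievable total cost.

4670

Cheapest first:
Take 13 from Option 11 at 70 — need 29 more.
Option D at 80: take all 11 hours — 18 still needed.
Option H at 160: take 18 of its 22 — requirement met.
Option 10, Option B, Option 3: unused.
Cost = 13×70 + 11×80 + 18×160 = 4670.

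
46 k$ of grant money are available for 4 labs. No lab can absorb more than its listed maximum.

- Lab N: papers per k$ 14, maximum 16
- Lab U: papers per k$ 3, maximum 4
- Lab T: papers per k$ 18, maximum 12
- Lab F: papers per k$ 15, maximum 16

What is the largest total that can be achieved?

Order the labs by papers per k$: Lab T 18 > Lab F 15 > Lab N 14 > Lab U 3.
Lab T: +12 to 12 (cap) ; 34 left.
Give Lab F 16 to hit its cap of 16 ; 18 left.
Lab N: +16 to 16 (cap) ; 2 left.
Lab U has room for 4 but only 2 remain, so it gets 2.
Total = 14×16 + 3×2 + 18×12 + 15×16 = 686.

686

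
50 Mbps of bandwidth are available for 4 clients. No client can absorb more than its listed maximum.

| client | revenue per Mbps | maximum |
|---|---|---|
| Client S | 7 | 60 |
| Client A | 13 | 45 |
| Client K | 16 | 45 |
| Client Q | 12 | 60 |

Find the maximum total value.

785

Highest revenue per Mbps first: Client K 16 > Client A 13 > Client Q 12 > Client S 7.
Client K: +45 to 45 (cap) → 5 left.
Only 5 left; Client A takes them to reach 5.
Total = 13×5 + 16×45 = 785.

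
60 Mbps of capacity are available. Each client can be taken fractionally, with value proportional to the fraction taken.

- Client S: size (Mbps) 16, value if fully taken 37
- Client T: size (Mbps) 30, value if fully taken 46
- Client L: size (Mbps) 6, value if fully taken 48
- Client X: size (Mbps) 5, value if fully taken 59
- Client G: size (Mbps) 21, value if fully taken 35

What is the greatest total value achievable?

197.4

Rank by value-to-size ratio: Client X 59/5≈11.8, Client L 48/6≈8, Client S 37/16≈2.31, Client G 35/21≈1.67, Client T 46/30≈1.53.
All 5 Mbps of Client X fit (value 59) — 55 remain.
Take all of Client L (6 Mbps, value 48) — 49 Mbps left.
All 16 Mbps of Client S fit (value 37) — 33 remain.
Take all of Client G (21 Mbps, value 35) — 12 Mbps left.
Only 12 Mbps remain; take 12/30 of Client T for value 46×12/30 = 18.4.
Total value = 197.4.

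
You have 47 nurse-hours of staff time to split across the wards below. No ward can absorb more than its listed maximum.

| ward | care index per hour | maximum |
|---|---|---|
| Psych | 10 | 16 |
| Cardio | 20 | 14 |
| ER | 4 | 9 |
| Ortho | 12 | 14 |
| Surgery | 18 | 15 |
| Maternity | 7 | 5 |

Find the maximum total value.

Rank by care index per hour: Cardio 20 > Surgery 18 > Ortho 12 > Psych 10 > Maternity 7 > ER 4.
Cardio: +14 to 14 (cap) ; 33 left.
Give Surgery 15 to hit its cap of 15 ; 18 left.
Give Ortho 14 to hit its cap of 14 ; 4 left.
Psych: +4 (room for 16) → 4. Pool exhausted.
Total = 10×4 + 20×14 + 12×14 + 18×15 = 758.

758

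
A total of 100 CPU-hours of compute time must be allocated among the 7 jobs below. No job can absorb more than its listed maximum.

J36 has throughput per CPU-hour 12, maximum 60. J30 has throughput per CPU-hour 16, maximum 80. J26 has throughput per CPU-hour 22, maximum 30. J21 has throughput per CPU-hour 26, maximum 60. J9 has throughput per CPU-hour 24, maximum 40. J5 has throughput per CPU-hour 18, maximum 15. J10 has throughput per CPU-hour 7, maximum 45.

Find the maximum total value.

Rank by throughput per CPU-hour: J21 26 > J9 24 > J26 22 > J5 18 > J30 16 > J36 12 > J10 7.
J21 takes 60 to reach its cap of 60 → 40 left.
Give J9 40 to hit its cap of 40 → 0 left.
Total = 26×60 + 24×40 = 2520.

2520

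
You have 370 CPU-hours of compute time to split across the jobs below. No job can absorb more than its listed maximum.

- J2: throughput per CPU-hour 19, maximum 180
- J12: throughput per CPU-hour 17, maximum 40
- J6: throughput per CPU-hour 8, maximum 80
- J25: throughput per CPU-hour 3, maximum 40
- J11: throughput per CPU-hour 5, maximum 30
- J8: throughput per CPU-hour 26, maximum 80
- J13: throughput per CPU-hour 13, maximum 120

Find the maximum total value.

7090

Highest throughput per CPU-hour first: J8 26 > J2 19 > J12 17 > J13 13 > J6 8 > J11 5 > J25 3.
J8 takes 80 to reach its cap of 80 → 290 left.
J2 takes 180 to reach its cap of 180 → 110 left.
Give J12 40 to hit its cap of 40 → 70 left.
J13: +70 (room for 120) → 70. Pool exhausted.
Total = 19×180 + 17×40 + 26×80 + 13×70 = 7090.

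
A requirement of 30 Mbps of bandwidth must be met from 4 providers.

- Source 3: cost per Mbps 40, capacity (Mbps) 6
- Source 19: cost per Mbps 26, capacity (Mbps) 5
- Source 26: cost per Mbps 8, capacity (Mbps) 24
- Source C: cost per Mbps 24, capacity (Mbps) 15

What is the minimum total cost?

336

Fill from the cheapest provider first.
Source 26 (8): use full 24 → 6 Mbps to go.
Take 6 from Source C at 24 to finish.
Source 19, Source 3: unused.
Cost = 24×8 + 6×24 = 336.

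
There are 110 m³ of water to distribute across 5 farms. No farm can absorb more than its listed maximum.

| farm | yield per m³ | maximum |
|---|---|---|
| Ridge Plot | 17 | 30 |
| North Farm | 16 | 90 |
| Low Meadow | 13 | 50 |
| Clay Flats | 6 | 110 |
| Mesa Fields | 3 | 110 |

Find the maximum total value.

1790

Rank by yield per m³: Ridge Plot 17 > North Farm 16 > Low Meadow 13 > Clay Flats 6 > Mesa Fields 3.
Ridge Plot takes 30 to reach its cap of 30 → 80 left.
North Farm has room for 90 but only 80 remain, so it gets 80.
Total = 17×30 + 16×80 = 1790.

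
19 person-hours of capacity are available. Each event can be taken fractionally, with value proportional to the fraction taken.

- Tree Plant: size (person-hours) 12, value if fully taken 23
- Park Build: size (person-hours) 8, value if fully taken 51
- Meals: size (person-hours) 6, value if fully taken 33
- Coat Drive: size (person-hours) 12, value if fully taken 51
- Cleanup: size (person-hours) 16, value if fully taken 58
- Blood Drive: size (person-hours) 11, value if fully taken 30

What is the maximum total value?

Sort by value density: Park Build 51/8≈6.38, Meals 33/6≈5.5, Coat Drive 51/12≈4.25, Cleanup 58/16≈3.62, Blood Drive 30/11≈2.73, Tree Plant 23/12≈1.92.
Park Build: take in full, 8 person-hours for value 51 → 11 left.
Take all of Meals (6 person-hours, value 33) → 5 person-hours left.
Only 5 person-hours remain; take 5/12 of Coat Drive for value 51×5/12 = 21.25.
Total value = 105.25.

105.25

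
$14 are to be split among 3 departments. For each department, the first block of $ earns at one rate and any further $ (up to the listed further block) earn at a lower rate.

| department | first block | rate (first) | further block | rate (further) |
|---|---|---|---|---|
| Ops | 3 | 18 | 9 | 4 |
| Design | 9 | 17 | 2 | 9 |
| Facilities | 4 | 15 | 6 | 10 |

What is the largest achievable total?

237

Rank every tier by rate: Ops/first 18 > Design/first 17 > Facilities/first 15 > Facilities/second 10 > Design/second 9 > Ops/second 4.
Fill Ops first block (3 at 18) ; 11 left.
Design/first (17): +9 ; 2 left.
2 remain; put them into Facilities first at 15.
Total = 18×3 + 17×9 + 15×2 = 237.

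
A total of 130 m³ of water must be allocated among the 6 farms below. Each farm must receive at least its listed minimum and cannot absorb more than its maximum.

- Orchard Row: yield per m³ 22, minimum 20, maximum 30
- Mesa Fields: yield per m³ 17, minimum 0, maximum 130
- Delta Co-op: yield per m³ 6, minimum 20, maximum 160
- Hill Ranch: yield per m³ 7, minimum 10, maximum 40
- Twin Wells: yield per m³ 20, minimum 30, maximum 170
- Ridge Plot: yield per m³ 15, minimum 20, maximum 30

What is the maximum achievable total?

Meeting every minimum uses 20+0+20+10+30+20 = 100 m³, leaving 30.
Order the farms by yield per m³: Orchard Row 22 > Twin Wells 20 > Mesa Fields 17 > Ridge Plot 15 > Hill Ranch 7 > Delta Co-op 6.
Orchard Row: +10 to 30 (cap) — 20 left.
Only 20 left; Twin Wells takes them to reach 50.
Total = 22×30 + 6×20 + 7×10 + 20×50 + 15×20 = 2150.

2150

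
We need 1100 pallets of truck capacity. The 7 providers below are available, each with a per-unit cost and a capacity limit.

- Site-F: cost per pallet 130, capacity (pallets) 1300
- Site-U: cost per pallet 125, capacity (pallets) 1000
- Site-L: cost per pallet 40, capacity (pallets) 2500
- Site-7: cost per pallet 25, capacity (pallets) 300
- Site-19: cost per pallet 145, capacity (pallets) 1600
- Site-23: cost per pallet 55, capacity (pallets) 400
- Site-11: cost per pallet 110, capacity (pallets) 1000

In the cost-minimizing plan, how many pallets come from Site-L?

Use providers in increasing cost order.
Take 300 from Site-7 at 25 — need 800 more.
Site-L (40): take the remaining 800 — done.
Site-23, Site-11, Site-U, Site-F, Site-19: unused.

800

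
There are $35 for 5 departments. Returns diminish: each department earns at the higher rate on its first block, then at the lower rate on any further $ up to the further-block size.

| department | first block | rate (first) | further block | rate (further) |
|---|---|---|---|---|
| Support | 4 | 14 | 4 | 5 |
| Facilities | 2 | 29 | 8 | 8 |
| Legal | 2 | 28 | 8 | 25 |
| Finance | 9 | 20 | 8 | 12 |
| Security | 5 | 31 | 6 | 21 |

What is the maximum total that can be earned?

Treat each block as its own option and order by rate: Security/T1 31 > Facilities/T1 29 > Legal/T1 28 > Legal/T2 25 > Security/T2 21 > Finance/T1 20 > Support/T1 14 > Finance/T2 12 > Facilities/T2 8 > Support/T2 5.
Security/T1 (31): +5 ; 30 left.
Fill Facilities T1 block (2 at 29) ; 28 left.
Legal T1 at 28: fill all 2 ; 26 left.
Fill Legal T2 block (8 at 25) ; 18 left.
Security T2 at 21: fill all 6 ; 12 left.
Finance T1 at 20: fill all 9 ; 3 left.
Support T1 at 14: only 3 left, fill 3.
Total = 31×5 + 29×2 + 28×2 + 25×8 + 21×6 + 20×9 + 14×3 = 817.

817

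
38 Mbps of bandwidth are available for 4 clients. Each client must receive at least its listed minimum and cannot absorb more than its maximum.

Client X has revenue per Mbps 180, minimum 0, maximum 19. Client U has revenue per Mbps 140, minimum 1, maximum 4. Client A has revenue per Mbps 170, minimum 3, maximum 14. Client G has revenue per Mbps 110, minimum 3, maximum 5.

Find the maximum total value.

6410

Meeting every minimum uses 0+1+3+3 = 7 Mbps, leaving 31.
Order the clients by revenue per Mbps: Client X 180 > Client A 170 > Client U 140 > Client G 110.
Client X takes 19 more to reach its cap of 19 — 12 left.
Client A takes 11 more to reach its cap of 14 — 1 left.
Client U: +1 (room for 3) → 2. Pool exhausted.
Total = 180×19 + 140×2 + 170×14 + 110×3 = 6410.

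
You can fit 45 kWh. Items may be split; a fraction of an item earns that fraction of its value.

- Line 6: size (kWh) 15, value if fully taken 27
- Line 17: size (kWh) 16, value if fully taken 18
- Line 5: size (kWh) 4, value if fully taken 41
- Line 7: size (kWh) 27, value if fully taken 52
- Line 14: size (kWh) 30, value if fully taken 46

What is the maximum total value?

118.2

Best value per unit of size first: Line 5 41/4≈10.2, Line 7 52/27≈1.93, Line 6 27/15≈1.8, Line 14 46/30≈1.53, Line 17 18/16≈1.12.
All 4 kWh of Line 5 fit (value 41) ; 41 remain.
Line 7: take in full, 27 kWh for value 52 ; 14 left.
14 kWh left: a 14/15 share of Line 6 gives 27×14/15 = 25.2.
Total value = 118.2.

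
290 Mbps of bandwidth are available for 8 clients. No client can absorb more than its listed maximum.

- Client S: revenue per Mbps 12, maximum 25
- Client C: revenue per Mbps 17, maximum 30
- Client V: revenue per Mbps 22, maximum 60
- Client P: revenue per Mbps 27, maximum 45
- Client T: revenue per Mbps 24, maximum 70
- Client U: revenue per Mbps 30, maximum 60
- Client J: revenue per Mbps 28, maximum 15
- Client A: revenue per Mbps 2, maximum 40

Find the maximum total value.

7065

Rank by revenue per Mbps: Client U 30 > Client J 28 > Client P 27 > Client T 24 > Client V 22 > Client C 17 > Client S 12 > Client A 2.
Give Client U 60 to hit its cap of 60 — 230 left.
Give Client J 15 to hit its cap of 15 — 215 left.
Client P takes 45 to reach its cap of 45 — 170 left.
Client T takes 70 to reach its cap of 70 — 100 left.
Give Client V 60 to hit its cap of 60 — 40 left.
Client C: +30 to 30 (cap) — 10 left.
Only 10 left; Client S takes them to reach 10.
Total = 12×10 + 17×30 + 22×60 + 27×45 + 24×70 + 30×60 + 28×15 = 7065.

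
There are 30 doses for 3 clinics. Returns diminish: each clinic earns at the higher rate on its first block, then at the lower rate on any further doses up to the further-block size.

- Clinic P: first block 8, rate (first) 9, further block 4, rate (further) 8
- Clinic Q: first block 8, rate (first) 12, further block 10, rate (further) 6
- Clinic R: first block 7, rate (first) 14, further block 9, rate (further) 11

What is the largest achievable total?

Rank every tier by rate: Clinic R/tier1 14 > Clinic Q/tier1 12 > Clinic R/tier2 11 > Clinic P/tier1 9 > Clinic P/tier2 8 > Clinic Q/tier2 6.
Clinic R/tier1 (14): +7 → 23 left.
Clinic Q/tier1 (12): +8 → 15 left.
Clinic R tier2 at 11: fill all 9 → 6 left.
Clinic P tier1 at 9: only 6 left, fill 6.
Total = 14×7 + 12×8 + 11×9 + 9×6 = 347.

347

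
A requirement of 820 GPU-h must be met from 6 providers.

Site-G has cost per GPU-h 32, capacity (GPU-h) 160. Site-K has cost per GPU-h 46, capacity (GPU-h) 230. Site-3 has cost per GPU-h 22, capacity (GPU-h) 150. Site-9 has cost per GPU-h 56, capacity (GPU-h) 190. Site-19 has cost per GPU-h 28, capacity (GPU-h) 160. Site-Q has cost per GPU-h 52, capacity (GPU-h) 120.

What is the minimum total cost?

Use providers in increasing cost order.
Site-3 (22): use full 150 ; 670 GPU-h to go.
Site-19 (28): use full 160 ; 510 GPU-h to go.
Take 160 from Site-G at 32 ; need 350 more.
Take 230 from Site-K at 46 ; need 120 more.
Site-Q (52): use full 120 ; 0 GPU-h to go.
Site-9: unused.
Cost = 150×22 + 160×28 + 160×32 + 230×46 + 120×52 = 29720.

29720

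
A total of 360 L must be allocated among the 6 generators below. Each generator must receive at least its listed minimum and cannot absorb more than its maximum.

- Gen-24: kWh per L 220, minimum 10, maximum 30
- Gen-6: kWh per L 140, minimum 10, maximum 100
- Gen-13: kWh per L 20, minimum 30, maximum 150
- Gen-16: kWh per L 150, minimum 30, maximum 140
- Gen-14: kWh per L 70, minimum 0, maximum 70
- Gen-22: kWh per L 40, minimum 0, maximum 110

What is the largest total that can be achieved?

46400

Meeting every minimum uses 10+10+30+30+0+0 = 80 L, leaving 280.
Highest kWh per L first: Gen-24 220 > Gen-16 150 > Gen-6 140 > Gen-14 70 > Gen-22 40 > Gen-13 20.
Give Gen-24 20 more to hit its cap of 30 — 260 left.
Gen-16: +110 to 140 (cap) — 150 left.
Gen-6: +90 to 100 (cap) — 60 left.
Gen-14 has room for 70 more but only 60 remain, so it gets 60.
Total = 220×30 + 140×100 + 20×30 + 150×140 + 70×60 = 46400.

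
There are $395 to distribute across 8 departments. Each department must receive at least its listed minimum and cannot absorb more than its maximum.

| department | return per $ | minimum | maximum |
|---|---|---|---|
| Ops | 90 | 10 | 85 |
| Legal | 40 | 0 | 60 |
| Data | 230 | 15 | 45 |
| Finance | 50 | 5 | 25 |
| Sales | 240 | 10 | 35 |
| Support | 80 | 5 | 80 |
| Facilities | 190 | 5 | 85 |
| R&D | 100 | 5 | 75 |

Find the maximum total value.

55500

Meeting every minimum uses 10+0+15+5+10+5+5+5 = 55 $, leaving 340.
Order the departments by return per $: Sales 240 > Data 230 > Facilities 190 > R&D 100 > Ops 90 > Support 80 > Finance 50 > Legal 40.
Give Sales 25 more to hit its cap of 35 → 315 left.
Data: +30 to 45 (cap) → 285 left.
Facilities takes 80 more to reach its cap of 85 → 205 left.
R&D takes 70 more to reach its cap of 75 → 135 left.
Ops: +75 to 85 (cap) → 60 left.
Only 60 left; Support takes them to reach 65.
Total = 90×85 + 230×45 + 50×5 + 240×35 + 80×65 + 190×85 + 100×75 = 55500.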